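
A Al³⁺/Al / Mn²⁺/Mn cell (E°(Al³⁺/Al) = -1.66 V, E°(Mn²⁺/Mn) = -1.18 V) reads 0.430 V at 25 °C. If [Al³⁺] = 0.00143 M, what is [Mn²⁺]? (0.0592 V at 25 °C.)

From the Nernst equation, log Q = n(E° − E)/0.0592 = 6(0.48 − 0.430)/0.0592 = 5.068, so Q = 1.17 × 10^5.
With Q = [Al³⁺]^2/[Mn²⁺]^3 and the known concentrations, [Mn²⁺]^3 in the denominator gives [Mn²⁺] = 2.6 × 10^-4 M.

2.6 × 10^-4 M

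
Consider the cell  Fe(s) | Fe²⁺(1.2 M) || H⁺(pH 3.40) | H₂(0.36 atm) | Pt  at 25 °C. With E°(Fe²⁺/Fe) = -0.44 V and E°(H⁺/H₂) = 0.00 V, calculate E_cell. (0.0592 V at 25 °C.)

The hydrogen couple is the cathode, so E°_cell = 0.44 V; n = 2.
[H⁺] = 10^(−3.40) = 4 × 10^-4 M, and Q = [Fe²⁺]·P(H₂) / [H⁺]^2 = 2.73 × 10^6.
E = E° − (0.0592/2) log Q = 0.44 − (0.0592/2)(6.435) = 0.250 V.

0.25 V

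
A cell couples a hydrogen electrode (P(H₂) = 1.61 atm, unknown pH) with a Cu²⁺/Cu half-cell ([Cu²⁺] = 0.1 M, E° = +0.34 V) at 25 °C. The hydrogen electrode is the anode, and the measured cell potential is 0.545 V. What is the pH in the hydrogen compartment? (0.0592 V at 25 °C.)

pH = 3.86

E°_cell = 0.34 V and n = 2.
log Q = n(E° − E)/0.0592 = 2×(0.34 − 0.545)/0.0592 = -6.926.
With Q = [H⁺]^2 / ([Cu²⁺]·P(H₂)), solving for [H⁺] gives log[H⁺] = -3.859, so pH = 3.86.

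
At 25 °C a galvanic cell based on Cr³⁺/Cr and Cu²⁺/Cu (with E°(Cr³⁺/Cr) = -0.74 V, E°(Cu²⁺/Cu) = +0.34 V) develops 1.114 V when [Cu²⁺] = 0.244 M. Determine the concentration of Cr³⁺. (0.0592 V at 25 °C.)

From the Nernst equation, log Q = n(E° − E)/0.0592 = 6(1.08 − 1.114)/0.0592 = -3.446, so Q = 3.58 × 10^-4.
With Q = [Cr³⁺]^2/[Cu²⁺]^3 and the known concentrations, [Cr³⁺]^2 in the numerator gives [Cr³⁺] = 0.0023 M.

0.0023 M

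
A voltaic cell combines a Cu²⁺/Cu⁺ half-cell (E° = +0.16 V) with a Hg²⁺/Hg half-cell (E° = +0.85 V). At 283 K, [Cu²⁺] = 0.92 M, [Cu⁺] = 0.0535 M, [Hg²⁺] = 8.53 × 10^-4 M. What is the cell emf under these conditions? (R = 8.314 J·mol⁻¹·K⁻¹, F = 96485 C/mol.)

The Hg²⁺/Hg couple has the higher reduction potential and acts as the cathode, so E°_cell = +0.85 − (+0.16) = 0.69 V.
Balancing electrons gives n = 2; the reaction quotient is Q = [Cu²⁺]^2/([Cu⁺]^2·[Hg²⁺]) = 3.47 × 10^5.
E = E° − (RT/nF) ln Q = 0.69 − (8.314×283)/(2×96485) × (12.756) = 0.690 − 0.156 = 0.534 V.

0.534 V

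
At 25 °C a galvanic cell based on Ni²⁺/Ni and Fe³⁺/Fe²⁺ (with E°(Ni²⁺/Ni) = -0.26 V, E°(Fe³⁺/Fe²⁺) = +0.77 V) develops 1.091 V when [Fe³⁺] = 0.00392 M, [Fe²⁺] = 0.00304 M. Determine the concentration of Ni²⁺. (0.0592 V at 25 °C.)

0.014 M

From the Nernst equation, log Q = n(E° − E)/0.0592 = 2(1.03 − 1.091)/0.0592 = -2.061, so Q = 0.00869.
With Q = [Ni²⁺]·[Fe²⁺]^2/[Fe³⁺]^2 and the known concentrations, [Ni²⁺] in the numerator gives [Ni²⁺] = 0.014 M.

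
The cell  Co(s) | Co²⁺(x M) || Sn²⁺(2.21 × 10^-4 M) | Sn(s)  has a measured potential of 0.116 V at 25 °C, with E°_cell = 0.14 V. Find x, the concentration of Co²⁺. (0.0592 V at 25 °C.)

From the Nernst equation, log Q = n(E° − E)/0.0592 = 2(0.14 − 0.116)/0.0592 = 0.811, so Q = 6.47.
With Q = [Co²⁺]/[Sn²⁺] and the known concentrations, [Co²⁺] in the numerator gives [Co²⁺] = 0.0014 M.

0.0014 M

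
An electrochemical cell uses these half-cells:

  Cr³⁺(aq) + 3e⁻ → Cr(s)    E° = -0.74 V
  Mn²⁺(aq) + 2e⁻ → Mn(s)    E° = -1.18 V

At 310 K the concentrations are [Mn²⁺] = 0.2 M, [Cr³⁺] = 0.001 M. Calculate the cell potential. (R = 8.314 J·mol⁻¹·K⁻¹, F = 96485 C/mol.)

The Cr³⁺/Cr couple has the higher reduction potential and acts as the cathode, so E°_cell = -0.74 − (-1.18) = 0.44 V.
Balancing electrons gives n = 6; the reaction quotient is Q = [Mn²⁺]^3/[Cr³⁺]^2 = 8000.
E = E° − (RT/nF) ln Q = 0.44 − (8.314×310)/(6×96485) × (8.987) = 0.440 − 0.040 = 0.400 V.

0.400 V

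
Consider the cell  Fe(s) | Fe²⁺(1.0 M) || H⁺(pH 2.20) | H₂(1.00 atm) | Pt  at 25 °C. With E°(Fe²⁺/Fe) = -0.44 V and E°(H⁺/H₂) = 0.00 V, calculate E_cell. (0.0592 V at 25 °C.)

0.31 V

The hydrogen couple is the cathode, so E°_cell = 0.44 V; n = 2.
[H⁺] = 10^(−2.20) = 0.0063 M, and Q = [Fe²⁺]·P(H₂) / [H⁺]^2 = 2.51 × 10^4.
E = E° − (0.0592/2) log Q = 0.44 − (0.0592/2)(4.400) = 0.310 V.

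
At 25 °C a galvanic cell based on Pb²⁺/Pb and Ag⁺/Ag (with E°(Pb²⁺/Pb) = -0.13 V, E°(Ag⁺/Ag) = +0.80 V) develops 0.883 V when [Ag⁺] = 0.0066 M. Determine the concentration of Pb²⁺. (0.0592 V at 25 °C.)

From the Nernst equation, log Q = n(E° − E)/0.0592 = 2(0.93 − 0.883)/0.0592 = 1.588, so Q = 38.7.
With Q = [Pb²⁺]/[Ag⁺]^2 and the known concentrations, [Pb²⁺] in the numerator gives [Pb²⁺] = 0.0017 M.

0.0017 M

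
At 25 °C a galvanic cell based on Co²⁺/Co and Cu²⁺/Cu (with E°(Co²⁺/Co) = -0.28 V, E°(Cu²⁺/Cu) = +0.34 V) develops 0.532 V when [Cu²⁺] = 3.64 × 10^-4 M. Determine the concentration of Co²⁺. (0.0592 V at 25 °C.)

From the Nernst equation, log Q = n(E° − E)/0.0592 = 2(0.62 − 0.532)/0.0592 = 2.973, so Q = 940.
With Q = [Co²⁺]/[Cu²⁺] and the known concentrations, [Co²⁺] in the numerator gives [Co²⁺] = 0.34 M.

0.34 M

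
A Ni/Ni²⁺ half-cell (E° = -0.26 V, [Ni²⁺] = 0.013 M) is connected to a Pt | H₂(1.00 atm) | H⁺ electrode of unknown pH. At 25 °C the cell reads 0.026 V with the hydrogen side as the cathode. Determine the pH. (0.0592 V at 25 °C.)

E°_cell = 0.26 V and n = 2.
log Q = n(E° − E)/0.0592 = 2×(0.26 − 0.026)/0.0592 = 7.905.
With Q = [Ni²⁺]·P(H₂) / [H⁺]^2, solving for [H⁺] gives log[H⁺] = -4.896, so pH = 4.90.

pH = 4.90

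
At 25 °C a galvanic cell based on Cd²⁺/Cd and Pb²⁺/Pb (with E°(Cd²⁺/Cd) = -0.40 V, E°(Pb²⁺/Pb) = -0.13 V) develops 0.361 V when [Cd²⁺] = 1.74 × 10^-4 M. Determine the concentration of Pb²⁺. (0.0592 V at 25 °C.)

0.21 M

From the Nernst equation, log Q = n(E° − E)/0.0592 = 2(0.27 − 0.361)/0.0592 = -3.074, so Q = 8.43 × 10^-4.
With Q = [Cd²⁺]/[Pb²⁺] and the known concentrations, [Pb²⁺] in the denominator gives [Pb²⁺] = 0.21 M.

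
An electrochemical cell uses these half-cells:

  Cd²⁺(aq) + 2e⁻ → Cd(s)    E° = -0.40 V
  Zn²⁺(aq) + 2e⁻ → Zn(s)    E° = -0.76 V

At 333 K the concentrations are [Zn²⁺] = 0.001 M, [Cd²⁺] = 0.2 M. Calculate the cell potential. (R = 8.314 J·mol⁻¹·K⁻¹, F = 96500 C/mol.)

The Cd²⁺/Cd couple has the higher reduction potential and acts as the cathode, so E°_cell = -0.40 − (-0.76) = 0.36 V.
Balancing electrons gives n = 2; the reaction quotient is Q = [Zn²⁺]/[Cd²⁺] = 0.00500.
E = E° − (RT/nF) ln Q = 0.36 − (8.314×333)/(2×96500) × (-5.298) = 0.360 + 0.076 = 0.436 V.

0.436 V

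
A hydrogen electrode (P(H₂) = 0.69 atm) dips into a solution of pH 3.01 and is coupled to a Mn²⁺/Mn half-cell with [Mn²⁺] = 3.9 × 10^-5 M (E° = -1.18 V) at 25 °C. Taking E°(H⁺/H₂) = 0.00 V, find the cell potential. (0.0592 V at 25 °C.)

1.14 V

The hydrogen couple is the cathode, so E°_cell = 1.18 V; n = 2.
[H⁺] = 10^(−3.01) = 9.8 × 10^-4 M, and Q = [Mn²⁺]·P(H₂) / [H⁺]^2 = 28.2.
E = E° − (0.0592/2) log Q = 1.18 − (0.0592/2)(1.450) = 1.137 V.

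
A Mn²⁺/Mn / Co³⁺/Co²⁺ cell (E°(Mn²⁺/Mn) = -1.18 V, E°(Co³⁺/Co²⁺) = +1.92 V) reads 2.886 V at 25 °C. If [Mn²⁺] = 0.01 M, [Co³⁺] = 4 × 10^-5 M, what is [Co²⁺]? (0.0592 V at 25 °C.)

1.6 M

From the Nernst equation, log Q = n(E° − E)/0.0592 = 2(3.10 − 2.886)/0.0592 = 7.230, so Q = 1.7 × 10^7.
With Q = [Mn²⁺]·[Co²⁺]^2/[Co³⁺]^2 and the known concentrations, [Co²⁺]^2 in the numerator gives [Co²⁺] = 1.6 M.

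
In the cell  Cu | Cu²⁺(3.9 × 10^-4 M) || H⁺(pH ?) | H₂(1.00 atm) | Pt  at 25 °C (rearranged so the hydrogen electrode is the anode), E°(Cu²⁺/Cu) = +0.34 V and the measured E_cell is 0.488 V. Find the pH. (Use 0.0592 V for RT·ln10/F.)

pH = 4.20

E°_cell = 0.34 V and n = 2.
log Q = n(E° − E)/0.0592 = 2×(0.34 − 0.488)/0.0592 = -5.000.
With Q = [H⁺]^2 / ([Cu²⁺]·P(H₂)), solving for [H⁺] gives log[H⁺] = -4.204, so pH = 4.20.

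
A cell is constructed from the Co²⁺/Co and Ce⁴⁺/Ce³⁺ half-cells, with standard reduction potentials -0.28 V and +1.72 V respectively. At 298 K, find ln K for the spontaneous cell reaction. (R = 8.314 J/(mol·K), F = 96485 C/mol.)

E°_cell = +1.72 − (-0.28) = 2.00 V, with n = 2 electrons transferred.
At equilibrium E = 0, so the Nernst equation gives ln K = nFE°/RT = (2)(96485)(2.00)/((8.314)(298)) = 155.77.

ln K = 155.8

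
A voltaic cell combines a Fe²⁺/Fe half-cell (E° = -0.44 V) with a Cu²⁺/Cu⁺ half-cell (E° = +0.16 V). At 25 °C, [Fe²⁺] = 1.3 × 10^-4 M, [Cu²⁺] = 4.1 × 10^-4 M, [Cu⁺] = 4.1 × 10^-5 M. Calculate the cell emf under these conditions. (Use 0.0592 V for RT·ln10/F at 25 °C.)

The Cu²⁺/Cu⁺ couple has the higher reduction potential and acts as the cathode, so E°_cell = +0.16 − (-0.44) = 0.60 V.
Balancing electrons gives n = 2; the reaction quotient is Q = [Fe²⁺]·[Cu⁺]^2/[Cu²⁺]^2 = 1.3 × 10^-6.
At 25 °C, E = E° − (0.0592/n) log Q = 0.60 − (0.0592/2)(-5.886) = 0.600 + 0.174 = 0.774 V.

0.774 V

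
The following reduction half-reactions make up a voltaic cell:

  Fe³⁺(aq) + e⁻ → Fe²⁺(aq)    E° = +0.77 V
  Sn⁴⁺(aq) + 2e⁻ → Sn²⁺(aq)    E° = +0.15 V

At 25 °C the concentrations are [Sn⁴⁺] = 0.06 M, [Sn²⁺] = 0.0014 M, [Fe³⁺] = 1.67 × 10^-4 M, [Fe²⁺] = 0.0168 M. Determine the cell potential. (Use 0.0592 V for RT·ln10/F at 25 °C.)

0.453 V

The Fe³⁺/Fe²⁺ couple has the higher reduction potential and acts as the cathode, so E°_cell = +0.77 − (+0.15) = 0.62 V.
Balancing electrons gives n = 2; the reaction quotient is Q = [Sn⁴⁺]·[Fe²⁺]^2/([Sn²⁺]·[Fe³⁺]^2) = 4.34 × 10^5.
At 25 °C, E = E° − (0.0592/n) log Q = 0.62 − (0.0592/2)(5.637) = 0.620 − 0.167 = 0.453 V.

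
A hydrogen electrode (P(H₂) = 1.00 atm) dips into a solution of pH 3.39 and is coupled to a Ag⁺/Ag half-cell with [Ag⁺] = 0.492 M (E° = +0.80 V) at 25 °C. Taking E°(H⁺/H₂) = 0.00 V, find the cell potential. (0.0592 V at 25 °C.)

The Ag⁺/Ag couple is the cathode, so E°_cell = 0.80 V; n = 2.
[H⁺] = 10^(−3.39) = 4.1 × 10^-4 M, and Q = [H⁺]^2 / ([Ag⁺]^2·P(H₂)) = 6.86 × 10^-7.
E = E° − (0.0592/2) log Q = 0.80 − (0.0592/2)(-6.164) = 0.982 V.

0.98 V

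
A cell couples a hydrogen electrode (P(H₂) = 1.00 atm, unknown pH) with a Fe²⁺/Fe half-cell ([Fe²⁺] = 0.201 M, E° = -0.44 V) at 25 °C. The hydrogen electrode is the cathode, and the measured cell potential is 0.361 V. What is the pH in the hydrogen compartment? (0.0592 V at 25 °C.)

pH = 1.68

E°_cell = 0.44 V and n = 2.
log Q = n(E° − E)/0.0592 = 2×(0.44 − 0.361)/0.0592 = 2.669.
With Q = [Fe²⁺]·P(H₂) / [H⁺]^2, solving for [H⁺] gives log[H⁺] = -1.683, so pH = 1.68.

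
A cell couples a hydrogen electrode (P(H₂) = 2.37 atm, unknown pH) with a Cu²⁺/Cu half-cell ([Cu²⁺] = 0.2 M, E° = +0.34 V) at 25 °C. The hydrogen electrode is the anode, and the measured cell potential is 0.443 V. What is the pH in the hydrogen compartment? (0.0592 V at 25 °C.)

pH = 1.90

E°_cell = 0.34 V and n = 2.
log Q = n(E° − E)/0.0592 = 2×(0.34 − 0.443)/0.0592 = -3.480.
With Q = [H⁺]^2 / ([Cu²⁺]·P(H₂)), solving for [H⁺] gives log[H⁺] = -1.902, so pH = 1.90.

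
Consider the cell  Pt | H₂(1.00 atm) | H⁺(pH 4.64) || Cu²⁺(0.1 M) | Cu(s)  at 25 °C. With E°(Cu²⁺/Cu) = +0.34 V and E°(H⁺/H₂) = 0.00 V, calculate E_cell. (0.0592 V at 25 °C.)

The Cu²⁺/Cu couple is the cathode, so E°_cell = 0.34 V; n = 2.
[H⁺] = 10^(−4.64) = 2.3 × 10^-5 M, and Q = [H⁺]^2 / ([Cu²⁺]·P(H₂)) = 5.25 × 10^-9.
E = E° − (0.0592/2) log Q = 0.34 − (0.0592/2)(-8.280) = 0.585 V.

0.59 V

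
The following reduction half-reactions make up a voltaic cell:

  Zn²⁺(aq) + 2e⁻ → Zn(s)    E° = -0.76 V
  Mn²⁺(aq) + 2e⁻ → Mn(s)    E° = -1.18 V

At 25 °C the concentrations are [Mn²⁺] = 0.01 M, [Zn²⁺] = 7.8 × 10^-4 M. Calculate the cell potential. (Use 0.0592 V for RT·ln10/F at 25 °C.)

0.387 V

The Zn²⁺/Zn couple has the higher reduction potential and acts as the cathode, so E°_cell = -0.76 − (-1.18) = 0.42 V.
Balancing electrons gives n = 2; the reaction quotient is Q = [Mn²⁺]/[Zn²⁺] = 12.8.
At 25 °C, E = E° − (0.0592/n) log Q = 0.42 − (0.0592/2)(1.108) = 0.420 − 0.033 = 0.387 V.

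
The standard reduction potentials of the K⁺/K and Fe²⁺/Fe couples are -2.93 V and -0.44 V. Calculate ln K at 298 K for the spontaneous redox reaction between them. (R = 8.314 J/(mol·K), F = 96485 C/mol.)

ln K = 193.9

E°_cell = -0.44 − (-2.93) = 2.49 V, with n = 2 electrons transferred.
At equilibrium E = 0, so the Nernst equation gives ln K = nFE°/RT = (2)(96485)(2.49)/((8.314)(298)) = 193.94.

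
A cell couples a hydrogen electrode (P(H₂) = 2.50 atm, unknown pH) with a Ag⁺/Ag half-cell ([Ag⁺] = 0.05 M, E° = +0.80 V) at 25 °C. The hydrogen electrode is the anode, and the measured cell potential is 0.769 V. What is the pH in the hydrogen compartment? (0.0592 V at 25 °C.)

E°_cell = 0.80 V and n = 2.
log Q = n(E° − E)/0.0592 = 2×(0.80 − 0.769)/0.0592 = 1.047.
With Q = [H⁺]^2 / ([Ag⁺]^2·P(H₂)), solving for [H⁺] gives log[H⁺] = -0.578, so pH = 0.58.

pH = 0.58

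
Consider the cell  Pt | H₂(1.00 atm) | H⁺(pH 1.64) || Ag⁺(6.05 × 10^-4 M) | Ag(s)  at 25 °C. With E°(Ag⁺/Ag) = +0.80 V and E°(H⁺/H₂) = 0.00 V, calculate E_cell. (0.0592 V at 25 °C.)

The Ag⁺/Ag couple is the cathode, so E°_cell = 0.80 V; n = 2.
[H⁺] = 10^(−1.64) = 0.023 M, and Q = [H⁺]^2 / ([Ag⁺]^2·P(H₂)) = 1430.
E = E° − (0.0592/2) log Q = 0.80 − (0.0592/2)(3.156) = 0.707 V.

0.71 V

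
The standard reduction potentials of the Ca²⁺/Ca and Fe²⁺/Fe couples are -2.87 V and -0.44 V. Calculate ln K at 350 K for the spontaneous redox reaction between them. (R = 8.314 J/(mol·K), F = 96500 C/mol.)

E°_cell = -0.44 − (-2.87) = 2.43 V, with n = 2 electrons transferred.
At equilibrium E = 0, so the Nernst equation gives ln K = nFE°/RT = (2)(96500)(2.43)/((8.314)(350)) = 161.17.

ln K = 161.2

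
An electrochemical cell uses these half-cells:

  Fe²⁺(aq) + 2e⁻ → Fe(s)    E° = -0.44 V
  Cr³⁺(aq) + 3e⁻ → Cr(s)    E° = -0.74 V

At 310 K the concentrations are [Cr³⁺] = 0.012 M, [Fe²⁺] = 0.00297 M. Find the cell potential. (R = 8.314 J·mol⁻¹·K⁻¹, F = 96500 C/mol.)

The Fe²⁺/Fe couple has the higher reduction potential and acts as the cathode, so E°_cell = -0.44 − (-0.74) = 0.30 V.
Balancing electrons gives n = 6; the reaction quotient is Q = [Cr³⁺]^2/[Fe²⁺]^3 = 5500.
E = E° − (RT/nF) ln Q = 0.30 − (8.314×310)/(6×96500) × (8.612) = 0.300 − 0.038 = 0.262 V.

0.262 V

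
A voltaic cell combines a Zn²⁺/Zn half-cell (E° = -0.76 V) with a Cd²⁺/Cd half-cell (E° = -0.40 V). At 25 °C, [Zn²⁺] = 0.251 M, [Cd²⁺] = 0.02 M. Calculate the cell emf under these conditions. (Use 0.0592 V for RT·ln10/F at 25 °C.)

The Cd²⁺/Cd couple has the higher reduction potential and acts as the cathode, so E°_cell = -0.40 − (-0.76) = 0.36 V.
Balancing electrons gives n = 2; the reaction quotient is Q = [Zn²⁺]/[Cd²⁺] = 12.5.
At 25 °C, E = E° − (0.0592/n) log Q = 0.36 − (0.0592/2)(1.099) = 0.360 − 0.033 = 0.327 V.

0.327 V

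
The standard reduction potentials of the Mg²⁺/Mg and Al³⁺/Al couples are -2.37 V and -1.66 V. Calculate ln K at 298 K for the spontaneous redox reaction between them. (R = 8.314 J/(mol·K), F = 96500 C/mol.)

ln K = 165.9

E°_cell = -1.66 − (-2.37) = 0.71 V, with n = 6 electrons transferred.
At equilibrium E = 0, so the Nernst equation gives ln K = nFE°/RT = (6)(96500)(0.71)/((8.314)(298)) = 165.92.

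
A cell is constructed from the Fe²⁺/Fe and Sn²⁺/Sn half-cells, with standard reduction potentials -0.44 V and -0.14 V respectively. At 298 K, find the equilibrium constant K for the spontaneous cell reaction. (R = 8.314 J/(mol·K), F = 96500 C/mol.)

1.4 × 10^10

E°_cell = -0.14 − (-0.44) = 0.30 V, with n = 2 electrons transferred.
At equilibrium E = 0, so the Nernst equation gives ln K = nFE°/RT = (2)(96500)(0.30)/((8.314)(298)) = 23.37.
K = e^23.37 = 1.4 × 10^10.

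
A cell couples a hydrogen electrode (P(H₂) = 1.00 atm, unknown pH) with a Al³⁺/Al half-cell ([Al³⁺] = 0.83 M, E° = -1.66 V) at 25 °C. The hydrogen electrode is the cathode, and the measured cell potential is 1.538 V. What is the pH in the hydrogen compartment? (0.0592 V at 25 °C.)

E°_cell = 1.66 V and n = 6.
log Q = n(E° − E)/0.0592 = 6×(1.66 − 1.538)/0.0592 = 12.365.
With Q = [Al³⁺]^2·P(H₂)^3 / [H⁺]^6, solving for [H⁺] gives log[H⁺] = -2.088, so pH = 2.09.

pH = 2.09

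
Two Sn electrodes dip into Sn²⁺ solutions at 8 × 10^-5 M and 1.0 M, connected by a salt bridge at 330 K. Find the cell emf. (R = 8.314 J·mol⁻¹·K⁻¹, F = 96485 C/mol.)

Both half-cells are Sn²⁺/Sn, so E°_cell = 0. The concentrated side is the cathode; the cell reaction moves Sn²⁺ from high to low concentration with n = 2.
Q = [Sn²⁺]_dilute/[Sn²⁺]_conc = 8 × 10^-5/1.0 = 8 × 10^-5.
E = 0 − (RT/nF) ln Q = −((8.314×330)/(2×96485))(-9.433) = 0.1341 V.

0.13 V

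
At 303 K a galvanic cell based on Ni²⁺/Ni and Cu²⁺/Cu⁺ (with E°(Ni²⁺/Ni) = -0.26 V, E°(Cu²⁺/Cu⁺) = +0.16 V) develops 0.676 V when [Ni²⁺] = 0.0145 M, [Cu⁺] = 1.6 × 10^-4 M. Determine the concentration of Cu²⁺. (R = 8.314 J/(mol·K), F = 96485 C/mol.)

0.35 M

From the Nernst equation, ln Q = nF(E° − E)/RT = 2×96485×(0.42 − 0.676)/(8.314×303) = -19.610, so Q = 3.04 × 10^-9.
With Q = [Ni²⁺]·[Cu⁺]^2/[Cu²⁺]^2 and the known concentrations, [Cu²⁺]^2 in the denominator gives [Cu²⁺] = 0.35 M.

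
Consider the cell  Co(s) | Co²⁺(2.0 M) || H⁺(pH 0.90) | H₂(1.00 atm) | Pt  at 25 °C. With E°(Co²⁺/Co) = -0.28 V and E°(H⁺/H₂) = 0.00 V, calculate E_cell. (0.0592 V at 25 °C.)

The hydrogen couple is the cathode, so E°_cell = 0.28 V; n = 2.
[H⁺] = 10^(−0.90) = 0.13 M, and Q = [Co²⁺]·P(H₂) / [H⁺]^2 = 126.
E = E° − (0.0592/2) log Q = 0.28 − (0.0592/2)(2.101) = 0.218 V.

0.22 V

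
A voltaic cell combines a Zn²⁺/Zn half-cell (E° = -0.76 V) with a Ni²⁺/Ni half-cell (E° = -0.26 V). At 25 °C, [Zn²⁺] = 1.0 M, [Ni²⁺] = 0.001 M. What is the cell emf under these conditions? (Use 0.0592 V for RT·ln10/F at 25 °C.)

The Ni²⁺/Ni couple has the higher reduction potential and acts as the cathode, so E°_cell = -0.26 − (-0.76) = 0.50 V.
Balancing electrons gives n = 2; the reaction quotient is Q = [Zn²⁺]/[Ni²⁺] = 1000.
At 25 °C, E = E° − (0.0592/n) log Q = 0.50 − (0.0592/2)(3.000) = 0.500 − 0.089 = 0.411 V.

0.411 V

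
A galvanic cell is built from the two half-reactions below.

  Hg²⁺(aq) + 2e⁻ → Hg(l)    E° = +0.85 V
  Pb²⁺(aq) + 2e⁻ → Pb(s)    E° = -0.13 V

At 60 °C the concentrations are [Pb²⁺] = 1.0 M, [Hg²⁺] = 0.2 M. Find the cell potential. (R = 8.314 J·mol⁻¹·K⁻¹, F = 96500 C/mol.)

0.957 V

The Hg²⁺/Hg couple has the higher reduction potential and acts as the cathode, so E°_cell = +0.85 − (-0.13) = 0.98 V.
Balancing electrons gives n = 2; the reaction quotient is Q = [Pb²⁺]/[Hg²⁺] = 5.00.
E = E° − (RT/nF) ln Q = 0.98 − (8.314×333)/(2×96500) × (1.609) = 0.980 − 0.023 = 0.957 V.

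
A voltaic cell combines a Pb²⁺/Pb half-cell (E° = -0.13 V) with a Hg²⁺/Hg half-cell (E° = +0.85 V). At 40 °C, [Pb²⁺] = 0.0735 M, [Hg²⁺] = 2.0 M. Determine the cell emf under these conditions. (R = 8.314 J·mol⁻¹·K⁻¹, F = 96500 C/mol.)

The Hg²⁺/Hg couple has the higher reduction potential and acts as the cathode, so E°_cell = +0.85 − (-0.13) = 0.98 V.
Balancing electrons gives n = 2; the reaction quotient is Q = [Pb²⁺]/[Hg²⁺] = 0.0367.
E = E° − (RT/nF) ln Q = 0.98 − (8.314×313)/(2×96500) × (-3.304) = 0.980 + 0.045 = 1.025 V.

1.02 V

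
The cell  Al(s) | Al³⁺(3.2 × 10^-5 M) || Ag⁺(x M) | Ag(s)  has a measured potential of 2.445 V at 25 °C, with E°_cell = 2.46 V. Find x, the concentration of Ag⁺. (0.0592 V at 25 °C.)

From the Nernst equation, log Q = n(E° − E)/0.0592 = 3(2.46 − 2.445)/0.0592 = 0.760, so Q = 5.76.
With Q = [Al³⁺]/[Ag⁺]^3 and the known concentrations, [Ag⁺]^3 in the denominator gives [Ag⁺] = 0.018 M.

0.018 M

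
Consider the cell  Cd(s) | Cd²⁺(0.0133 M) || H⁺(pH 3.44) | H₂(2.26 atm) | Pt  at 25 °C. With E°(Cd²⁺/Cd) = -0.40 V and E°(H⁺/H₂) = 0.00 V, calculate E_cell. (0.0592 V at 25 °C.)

0.24 V

The hydrogen couple is the cathode, so E°_cell = 0.40 V; n = 2.
[H⁺] = 10^(−3.44) = 3.6 × 10^-4 M, and Q = [Cd²⁺]·P(H₂) / [H⁺]^2 = 2.28 × 10^5.
E = E° − (0.0592/2) log Q = 0.40 − (0.0592/2)(5.358) = 0.241 V.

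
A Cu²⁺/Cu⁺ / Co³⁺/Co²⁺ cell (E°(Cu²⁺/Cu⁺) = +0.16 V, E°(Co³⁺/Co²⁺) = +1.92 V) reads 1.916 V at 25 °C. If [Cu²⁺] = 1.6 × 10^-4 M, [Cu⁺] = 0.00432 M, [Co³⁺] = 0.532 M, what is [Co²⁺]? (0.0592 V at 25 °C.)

From the Nernst equation, log Q = n(E° − E)/0.0592 = 1(1.76 − 1.916)/0.0592 = -2.635, so Q = 0.00232.
With Q = [Cu²⁺]·[Co²⁺]/([Cu⁺]·[Co³⁺]) and the known concentrations, [Co²⁺] in the numerator gives [Co²⁺] = 0.033 M.

0.033 M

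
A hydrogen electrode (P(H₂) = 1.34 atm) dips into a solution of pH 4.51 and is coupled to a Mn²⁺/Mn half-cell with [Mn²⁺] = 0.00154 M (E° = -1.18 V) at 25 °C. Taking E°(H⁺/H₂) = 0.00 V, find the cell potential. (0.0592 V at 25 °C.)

0.99 V

The hydrogen couple is the cathode, so E°_cell = 1.18 V; n = 2.
[H⁺] = 10^(−4.51) = 3.1 × 10^-5 M, and Q = [Mn²⁺]·P(H₂) / [H⁺]^2 = 2.16 × 10^6.
E = E° − (0.0592/2) log Q = 1.18 − (0.0592/2)(6.335) = 0.992 V.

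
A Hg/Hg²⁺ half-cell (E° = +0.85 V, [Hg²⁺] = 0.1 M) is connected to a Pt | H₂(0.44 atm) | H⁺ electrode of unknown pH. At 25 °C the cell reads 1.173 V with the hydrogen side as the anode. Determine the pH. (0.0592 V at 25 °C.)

E°_cell = 0.85 V and n = 2.
log Q = n(E° − E)/0.0592 = 2×(0.85 − 1.173)/0.0592 = -10.912.
With Q = [H⁺]^2 / ([Hg²⁺]·P(H₂)), solving for [H⁺] gives log[H⁺] = -6.134, so pH = 6.13.

pH = 6.13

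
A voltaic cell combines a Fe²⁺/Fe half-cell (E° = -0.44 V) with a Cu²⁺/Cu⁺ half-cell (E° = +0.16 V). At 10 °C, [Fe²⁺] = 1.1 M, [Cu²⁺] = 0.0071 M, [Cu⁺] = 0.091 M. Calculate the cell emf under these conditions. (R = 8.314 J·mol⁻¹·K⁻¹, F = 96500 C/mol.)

0.537 V

The Cu²⁺/Cu⁺ couple has the higher reduction potential and acts as the cathode, so E°_cell = +0.16 − (-0.44) = 0.60 V.
Balancing electrons gives n = 2; the reaction quotient is Q = [Fe²⁺]·[Cu⁺]^2/[Cu²⁺]^2 = 181.
E = E° − (RT/nF) ln Q = 0.60 − (8.314×283)/(2×96500) × (5.197) = 0.600 − 0.063 = 0.537 V.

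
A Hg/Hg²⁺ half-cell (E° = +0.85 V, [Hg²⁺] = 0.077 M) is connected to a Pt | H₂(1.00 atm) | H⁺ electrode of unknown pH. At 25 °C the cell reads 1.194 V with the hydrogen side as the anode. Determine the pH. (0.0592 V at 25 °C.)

E°_cell = 0.85 V and n = 2.
log Q = n(E° − E)/0.0592 = 2×(0.85 − 1.194)/0.0592 = -11.622.
With Q = [H⁺]^2 / ([Hg²⁺]·P(H₂)), solving for [H⁺] gives log[H⁺] = -6.368, so pH = 6.37.

pH = 6.37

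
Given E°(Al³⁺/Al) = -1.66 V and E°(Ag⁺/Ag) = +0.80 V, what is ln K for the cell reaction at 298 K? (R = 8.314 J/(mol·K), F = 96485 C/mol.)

ln K = 287.4

E°_cell = +0.80 − (-1.66) = 2.46 V, with n = 3 electrons transferred.
At equilibrium E = 0, so the Nernst equation gives ln K = nFE°/RT = (3)(96485)(2.46)/((8.314)(298)) = 287.40.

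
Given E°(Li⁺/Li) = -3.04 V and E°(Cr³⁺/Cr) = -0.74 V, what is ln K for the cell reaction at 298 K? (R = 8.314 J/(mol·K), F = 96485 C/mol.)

ln K = 268.7

E°_cell = -0.74 − (-3.04) = 2.30 V, with n = 3 electrons transferred.
At equilibrium E = 0, so the Nernst equation gives ln K = nFE°/RT = (3)(96485)(2.30)/((8.314)(298)) = 268.71.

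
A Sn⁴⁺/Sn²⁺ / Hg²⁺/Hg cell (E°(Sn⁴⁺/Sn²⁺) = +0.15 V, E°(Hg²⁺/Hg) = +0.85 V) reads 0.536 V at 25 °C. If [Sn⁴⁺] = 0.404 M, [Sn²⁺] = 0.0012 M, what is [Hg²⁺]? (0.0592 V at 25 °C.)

From the Nernst equation, log Q = n(E° − E)/0.0592 = 2(0.70 − 0.536)/0.0592 = 5.541, so Q = 3.47 × 10^5.
With Q = [Sn⁴⁺]/([Sn²⁺]·[Hg²⁺]) and the known concentrations, [Hg²⁺] in the denominator gives [Hg²⁺] = 9.7 × 10^-4 M.

9.7 × 10^-4 M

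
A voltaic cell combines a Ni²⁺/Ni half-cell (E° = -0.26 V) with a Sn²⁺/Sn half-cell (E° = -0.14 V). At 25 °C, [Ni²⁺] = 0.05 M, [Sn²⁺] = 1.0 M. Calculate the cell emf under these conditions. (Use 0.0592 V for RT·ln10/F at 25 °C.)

0.159 V

The Sn²⁺/Sn couple has the higher reduction potential and acts as the cathode, so E°_cell = -0.14 − (-0.26) = 0.12 V.
Balancing electrons gives n = 2; the reaction quotient is Q = [Ni²⁺]/[Sn²⁺] = 0.0500.
At 25 °C, E = E° − (0.0592/n) log Q = 0.12 − (0.0592/2)(-1.301) = 0.120 + 0.039 = 0.159 V.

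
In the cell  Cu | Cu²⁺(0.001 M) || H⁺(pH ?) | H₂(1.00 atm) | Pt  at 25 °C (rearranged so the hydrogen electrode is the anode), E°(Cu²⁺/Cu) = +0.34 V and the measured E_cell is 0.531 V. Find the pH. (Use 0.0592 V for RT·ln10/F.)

E°_cell = 0.34 V and n = 2.
log Q = n(E° − E)/0.0592 = 2×(0.34 − 0.531)/0.0592 = -6.453.
With Q = [H⁺]^2 / ([Cu²⁺]·P(H₂)), solving for [H⁺] gives log[H⁺] = -4.726, so pH = 4.73.

pH = 4.73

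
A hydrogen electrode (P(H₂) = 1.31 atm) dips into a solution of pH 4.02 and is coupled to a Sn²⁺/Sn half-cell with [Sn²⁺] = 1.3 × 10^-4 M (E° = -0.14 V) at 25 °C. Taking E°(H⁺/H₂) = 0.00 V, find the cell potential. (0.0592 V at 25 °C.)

The hydrogen couple is the cathode, so E°_cell = 0.14 V; n = 2.
[H⁺] = 10^(−4.02) = 9.5 × 10^-5 M, and Q = [Sn²⁺]·P(H₂) / [H⁺]^2 = 1.87 × 10^4.
E = E° − (0.0592/2) log Q = 0.14 − (0.0592/2)(4.271) = 0.014 V.

0.014 V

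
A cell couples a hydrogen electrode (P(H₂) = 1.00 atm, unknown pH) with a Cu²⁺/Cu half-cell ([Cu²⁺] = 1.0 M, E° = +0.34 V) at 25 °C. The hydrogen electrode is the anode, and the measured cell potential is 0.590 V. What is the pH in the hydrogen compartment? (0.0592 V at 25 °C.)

E°_cell = 0.34 V and n = 2.
log Q = n(E° − E)/0.0592 = 2×(0.34 − 0.590)/0.0592 = -8.446.
With Q = [H⁺]^2 / ([Cu²⁺]·P(H₂)), solving for [H⁺] gives log[H⁺] = -4.223, so pH = 4.22.

pH = 4.22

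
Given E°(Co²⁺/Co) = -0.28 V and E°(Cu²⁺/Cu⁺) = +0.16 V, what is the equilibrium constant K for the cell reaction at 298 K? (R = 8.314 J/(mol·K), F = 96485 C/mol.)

7.6 × 10^14

E°_cell = +0.16 − (-0.28) = 0.44 V, with n = 2 electrons transferred.
At equilibrium E = 0, so the Nernst equation gives ln K = nFE°/RT = (2)(96485)(0.44)/((8.314)(298)) = 34.27.
K = e^34.27 = 7.6 × 10^14.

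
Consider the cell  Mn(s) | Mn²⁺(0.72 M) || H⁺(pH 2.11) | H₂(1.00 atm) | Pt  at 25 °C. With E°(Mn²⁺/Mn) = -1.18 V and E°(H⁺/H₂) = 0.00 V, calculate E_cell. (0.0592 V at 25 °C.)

1.06 V

The hydrogen couple is the cathode, so E°_cell = 1.18 V; n = 2.
[H⁺] = 10^(−2.11) = 0.0078 M, and Q = [Mn²⁺]·P(H₂) / [H⁺]^2 = 1.19 × 10^4.
E = E° − (0.0592/2) log Q = 1.18 − (0.0592/2)(4.077) = 1.059 V.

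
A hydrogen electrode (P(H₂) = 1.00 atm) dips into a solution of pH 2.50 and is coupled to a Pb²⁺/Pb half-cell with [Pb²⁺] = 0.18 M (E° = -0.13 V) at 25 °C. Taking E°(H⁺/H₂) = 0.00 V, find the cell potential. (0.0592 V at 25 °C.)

The hydrogen couple is the cathode, so E°_cell = 0.13 V; n = 2.
[H⁺] = 10^(−2.50) = 0.0032 M, and Q = [Pb²⁺]·P(H₂) / [H⁺]^2 = 1.8 × 10^4.
E = E° − (0.0592/2) log Q = 0.13 − (0.0592/2)(4.255) = 0.004 V.

0.004 V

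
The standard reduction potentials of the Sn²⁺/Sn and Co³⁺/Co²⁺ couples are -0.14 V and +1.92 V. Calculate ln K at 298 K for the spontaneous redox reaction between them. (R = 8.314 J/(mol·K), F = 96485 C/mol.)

E°_cell = +1.92 − (-0.14) = 2.06 V, with n = 2 electrons transferred.
At equilibrium E = 0, so the Nernst equation gives ln K = nFE°/RT = (2)(96485)(2.06)/((8.314)(298)) = 160.45.

ln K = 160.4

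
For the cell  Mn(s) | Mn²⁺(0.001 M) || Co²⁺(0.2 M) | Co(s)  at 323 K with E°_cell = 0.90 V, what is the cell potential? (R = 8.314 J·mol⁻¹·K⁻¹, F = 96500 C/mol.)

0.974 V

Balancing electrons gives n = 2; the reaction quotient is Q = [Mn²⁺]/[Co²⁺] = 0.00500.
E = E° − (RT/nF) ln Q = 0.90 − (8.314×323)/(2×96500) × (-5.298) = 0.900 + 0.074 = 0.974 V.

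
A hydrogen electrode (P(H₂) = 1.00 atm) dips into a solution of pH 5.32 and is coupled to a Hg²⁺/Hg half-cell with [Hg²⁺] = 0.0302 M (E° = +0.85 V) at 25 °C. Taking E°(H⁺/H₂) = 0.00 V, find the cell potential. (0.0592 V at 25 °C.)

1.12 V

The Hg²⁺/Hg couple is the cathode, so E°_cell = 0.85 V; n = 2.
[H⁺] = 10^(−5.32) = 4.8 × 10^-6 M, and Q = [H⁺]^2 / ([Hg²⁺]·P(H₂)) = 7.59 × 10^-10.
E = E° − (0.0592/2) log Q = 0.85 − (0.0592/2)(-9.120) = 1.120 V.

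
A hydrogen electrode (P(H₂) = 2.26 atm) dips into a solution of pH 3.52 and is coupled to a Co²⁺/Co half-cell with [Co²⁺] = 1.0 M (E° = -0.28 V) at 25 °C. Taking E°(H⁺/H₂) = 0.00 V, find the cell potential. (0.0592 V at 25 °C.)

The hydrogen couple is the cathode, so E°_cell = 0.28 V; n = 2.
[H⁺] = 10^(−3.52) = 3 × 10^-4 M, and Q = [Co²⁺]·P(H₂) / [H⁺]^2 = 2.48 × 10^7.
E = E° − (0.0592/2) log Q = 0.28 − (0.0592/2)(7.394) = 0.061 V.

0.061 V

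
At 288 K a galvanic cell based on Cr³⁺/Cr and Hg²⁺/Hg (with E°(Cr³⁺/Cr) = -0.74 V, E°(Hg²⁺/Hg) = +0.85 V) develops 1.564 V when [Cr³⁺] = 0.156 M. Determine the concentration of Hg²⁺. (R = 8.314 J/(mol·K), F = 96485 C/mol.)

From the Nernst equation, ln Q = nF(E° − E)/RT = 6×96485×(1.59 − 1.564)/(8.314×288) = 6.286, so Q = 537.
With Q = [Cr³⁺]^2/[Hg²⁺]^3 and the known concentrations, [Hg²⁺]^3 in the denominator gives [Hg²⁺] = 0.036 M.

0.036 M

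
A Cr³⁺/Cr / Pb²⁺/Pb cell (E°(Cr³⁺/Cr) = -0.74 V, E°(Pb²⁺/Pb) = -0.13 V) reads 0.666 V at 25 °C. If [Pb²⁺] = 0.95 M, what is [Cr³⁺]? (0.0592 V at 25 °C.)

0.0013 M

From the Nernst equation, log Q = n(E° − E)/0.0592 = 6(0.61 − 0.666)/0.0592 = -5.676, so Q = 2.11 × 10^-6.
With Q = [Cr³⁺]^2/[Pb²⁺]^3 and the known concentrations, [Cr³⁺]^2 in the numerator gives [Cr³⁺] = 0.0013 M.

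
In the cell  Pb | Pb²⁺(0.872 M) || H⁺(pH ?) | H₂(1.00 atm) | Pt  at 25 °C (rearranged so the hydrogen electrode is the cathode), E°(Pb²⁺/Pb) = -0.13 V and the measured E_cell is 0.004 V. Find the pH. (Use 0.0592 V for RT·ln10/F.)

pH = 2.16

E°_cell = 0.13 V and n = 2.
log Q = n(E° − E)/0.0592 = 2×(0.13 − 0.004)/0.0592 = 4.257.
With Q = [Pb²⁺]·P(H₂) / [H⁺]^2, solving for [H⁺] gives log[H⁺] = -2.158, so pH = 2.16.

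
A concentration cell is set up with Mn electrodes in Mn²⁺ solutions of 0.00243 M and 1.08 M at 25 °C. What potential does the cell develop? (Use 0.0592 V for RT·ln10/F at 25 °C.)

0.078 V

Both half-cells are Mn²⁺/Mn, so E°_cell = 0. The concentrated side is the cathode; the cell reaction moves Mn²⁺ from high to low concentration with n = 2.
Q = [Mn²⁺]_dilute/[Mn²⁺]_conc = 0.00243/1.08 = 0.00225.
E = 0 − (0.0592/2) log Q = −(0.0592/2)(-2.648) = 0.0784 V.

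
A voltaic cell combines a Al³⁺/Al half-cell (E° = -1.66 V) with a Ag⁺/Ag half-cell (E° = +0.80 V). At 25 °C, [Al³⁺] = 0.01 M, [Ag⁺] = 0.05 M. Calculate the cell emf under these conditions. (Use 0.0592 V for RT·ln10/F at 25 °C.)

2.42 V

The Ag⁺/Ag couple has the higher reduction potential and acts as the cathode, so E°_cell = +0.80 − (-1.66) = 2.46 V.
Balancing electrons gives n = 3; the reaction quotient is Q = [Al³⁺]/[Ag⁺]^3 = 80.0.
At 25 °C, E = E° − (0.0592/n) log Q = 2.46 − (0.0592/3)(1.903) = 2.460 − 0.038 = 2.422 V.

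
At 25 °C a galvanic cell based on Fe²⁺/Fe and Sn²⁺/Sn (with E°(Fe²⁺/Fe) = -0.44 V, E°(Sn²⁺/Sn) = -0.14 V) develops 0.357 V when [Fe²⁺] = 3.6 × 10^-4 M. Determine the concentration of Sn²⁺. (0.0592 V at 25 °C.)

0.03 M

From the Nernst equation, log Q = n(E° − E)/0.0592 = 2(0.30 − 0.357)/0.0592 = -1.926, so Q = 0.0119.
With Q = [Fe²⁺]/[Sn²⁺] and the known concentrations, [Sn²⁺] in the denominator gives [Sn²⁺] = 0.03 M.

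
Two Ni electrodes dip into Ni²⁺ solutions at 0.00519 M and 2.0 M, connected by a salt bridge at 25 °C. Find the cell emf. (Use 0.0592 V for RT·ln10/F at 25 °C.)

Both half-cells are Ni²⁺/Ni, so E°_cell = 0. The concentrated side is the cathode; the cell reaction moves Ni²⁺ from high to low concentration with n = 2.
Q = [Ni²⁺]_dilute/[Ni²⁺]_conc = 0.00519/2.0 = 0.00260.
E = 0 − (0.0592/2) log Q = −(0.0592/2)(-2.586) = 0.0765 V.

0.077 V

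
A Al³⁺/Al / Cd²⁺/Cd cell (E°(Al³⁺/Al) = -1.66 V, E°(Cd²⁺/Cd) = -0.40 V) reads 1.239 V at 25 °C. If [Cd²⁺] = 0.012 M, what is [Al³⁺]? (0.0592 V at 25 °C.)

From the Nernst equation, log Q = n(E° − E)/0.0592 = 6(1.26 − 1.239)/0.0592 = 2.128, so Q = 134.
With Q = [Al³⁺]^2/[Cd²⁺]^3 and the known concentrations, [Al³⁺]^2 in the numerator gives [Al³⁺] = 0.015 M.

0.015 M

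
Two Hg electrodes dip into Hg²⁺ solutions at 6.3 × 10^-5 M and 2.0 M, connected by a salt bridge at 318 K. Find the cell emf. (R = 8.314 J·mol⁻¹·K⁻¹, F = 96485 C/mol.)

Both half-cells are Hg²⁺/Hg, so E°_cell = 0. The concentrated side is the cathode; the cell reaction moves Hg²⁺ from high to low concentration with n = 2.
Q = [Hg²⁺]_dilute/[Hg²⁺]_conc = 6.3 × 10^-5/2.0 = 3.15 × 10^-5.
E = 0 − (RT/nF) ln Q = −((8.314×318)/(2×96485))(-10.366) = 0.1420 V.

0.14 V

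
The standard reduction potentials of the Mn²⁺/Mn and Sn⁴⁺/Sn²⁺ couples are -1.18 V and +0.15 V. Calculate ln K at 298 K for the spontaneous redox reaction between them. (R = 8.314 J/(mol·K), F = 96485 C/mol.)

E°_cell = +0.15 − (-1.18) = 1.33 V, with n = 2 electrons transferred.
At equilibrium E = 0, so the Nernst equation gives ln K = nFE°/RT = (2)(96485)(1.33)/((8.314)(298)) = 103.59.

ln K = 103.6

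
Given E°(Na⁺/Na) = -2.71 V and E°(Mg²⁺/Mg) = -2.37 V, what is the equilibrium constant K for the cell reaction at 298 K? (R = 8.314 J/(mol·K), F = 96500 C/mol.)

E°_cell = -2.37 − (-2.71) = 0.34 V, with n = 2 electrons transferred.
At equilibrium E = 0, so the Nernst equation gives ln K = nFE°/RT = (2)(96500)(0.34)/((8.314)(298)) = 26.49.
K = e^26.49 = 3.2 × 10^11.

3.2 × 10^11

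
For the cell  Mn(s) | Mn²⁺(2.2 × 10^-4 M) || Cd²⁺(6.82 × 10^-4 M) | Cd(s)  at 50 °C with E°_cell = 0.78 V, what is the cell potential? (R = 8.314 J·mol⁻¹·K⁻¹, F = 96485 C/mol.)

Balancing electrons gives n = 2; the reaction quotient is Q = [Mn²⁺]/[Cd²⁺] = 0.323.
E = E° − (RT/nF) ln Q = 0.78 − (8.314×323)/(2×96485) × (-1.131) = 0.780 + 0.016 = 0.796 V.

0.796 V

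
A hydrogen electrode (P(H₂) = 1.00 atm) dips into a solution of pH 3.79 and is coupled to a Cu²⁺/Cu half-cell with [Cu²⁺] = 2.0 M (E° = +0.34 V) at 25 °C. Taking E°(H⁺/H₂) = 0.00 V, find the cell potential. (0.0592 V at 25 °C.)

0.57 V

The Cu²⁺/Cu couple is the cathode, so E°_cell = 0.34 V; n = 2.
[H⁺] = 10^(−3.79) = 1.6 × 10^-4 M, and Q = [H⁺]^2 / ([Cu²⁺]·P(H₂)) = 1.32 × 10^-8.
E = E° − (0.0592/2) log Q = 0.34 − (0.0592/2)(-7.881) = 0.573 V.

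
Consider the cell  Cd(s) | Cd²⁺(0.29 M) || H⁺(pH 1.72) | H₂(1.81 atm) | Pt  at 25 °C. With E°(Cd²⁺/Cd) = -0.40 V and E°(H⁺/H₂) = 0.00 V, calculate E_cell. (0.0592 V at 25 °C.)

The hydrogen couple is the cathode, so E°_cell = 0.40 V; n = 2.
[H⁺] = 10^(−1.72) = 0.019 M, and Q = [Cd²⁺]·P(H₂) / [H⁺]^2 = 1450.
E = E° − (0.0592/2) log Q = 0.40 − (0.0592/2)(3.160) = 0.306 V.

0.31 V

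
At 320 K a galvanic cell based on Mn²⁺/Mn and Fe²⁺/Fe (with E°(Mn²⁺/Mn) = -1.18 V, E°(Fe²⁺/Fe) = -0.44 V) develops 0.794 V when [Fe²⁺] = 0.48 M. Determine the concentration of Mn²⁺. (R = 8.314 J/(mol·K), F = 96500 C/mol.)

From the Nernst equation, ln Q = nF(E° − E)/RT = 2×96500×(0.74 − 0.794)/(8.314×320) = -3.917, so Q = 0.0199.
With Q = [Mn²⁺]/[Fe²⁺] and the known concentrations, [Mn²⁺] in the numerator gives [Mn²⁺] = 0.0095 M.

0.0095 M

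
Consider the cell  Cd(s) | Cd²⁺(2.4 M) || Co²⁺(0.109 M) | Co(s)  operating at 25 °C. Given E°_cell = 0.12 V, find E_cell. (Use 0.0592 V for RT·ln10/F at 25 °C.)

0.080 V

Balancing electrons gives n = 2; the reaction quotient is Q = [Cd²⁺]/[Co²⁺] = 22.0.
At 25 °C, E = E° − (0.0592/n) log Q = 0.12 − (0.0592/2)(1.343) = 0.120 − 0.040 = 0.080 V.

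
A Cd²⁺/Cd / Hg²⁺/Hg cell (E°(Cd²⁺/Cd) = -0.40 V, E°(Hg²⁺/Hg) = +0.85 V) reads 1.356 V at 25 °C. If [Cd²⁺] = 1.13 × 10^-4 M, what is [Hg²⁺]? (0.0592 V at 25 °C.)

From the Nernst equation, log Q = n(E° − E)/0.0592 = 2(1.25 − 1.356)/0.0592 = -3.581, so Q = 2.62 × 10^-4.
With Q = [Cd²⁺]/[Hg²⁺] and the known concentrations, [Hg²⁺] in the denominator gives [Hg²⁺] = 0.43 M.

0.43 M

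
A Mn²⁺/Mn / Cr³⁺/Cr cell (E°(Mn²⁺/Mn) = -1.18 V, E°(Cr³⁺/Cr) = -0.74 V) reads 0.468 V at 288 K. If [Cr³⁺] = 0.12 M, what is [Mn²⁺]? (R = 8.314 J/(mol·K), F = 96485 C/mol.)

0.025 M

From the Nernst equation, ln Q = nF(E° − E)/RT = 6×96485×(0.44 − 0.468)/(8.314×288) = -6.770, so Q = 0.00115.
With Q = [Mn²⁺]^3/[Cr³⁺]^2 and the known concentrations, [Mn²⁺]^3 in the numerator gives [Mn²⁺] = 0.025 M.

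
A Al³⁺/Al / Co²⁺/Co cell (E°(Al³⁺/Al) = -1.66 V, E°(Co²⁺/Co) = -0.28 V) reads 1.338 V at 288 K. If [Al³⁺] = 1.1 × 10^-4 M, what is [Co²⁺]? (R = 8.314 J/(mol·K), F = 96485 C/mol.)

From the Nernst equation, ln Q = nF(E° − E)/RT = 6×96485×(1.38 − 1.338)/(8.314×288) = 10.154, so Q = 2.57 × 10^4.
With Q = [Al³⁺]^2/[Co²⁺]^3 and the known concentrations, [Co²⁺]^3 in the denominator gives [Co²⁺] = 7.8 × 10^-5 M.

7.8 × 10^-5 M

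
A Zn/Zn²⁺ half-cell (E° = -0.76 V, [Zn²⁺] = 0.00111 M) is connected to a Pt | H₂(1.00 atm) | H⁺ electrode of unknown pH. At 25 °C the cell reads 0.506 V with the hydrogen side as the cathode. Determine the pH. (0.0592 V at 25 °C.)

pH = 5.77

E°_cell = 0.76 V and n = 2.
log Q = n(E° − E)/0.0592 = 2×(0.76 − 0.506)/0.0592 = 8.581.
With Q = [Zn²⁺]·P(H₂) / [H⁺]^2, solving for [H⁺] gives log[H⁺] = -5.768, so pH = 5.77.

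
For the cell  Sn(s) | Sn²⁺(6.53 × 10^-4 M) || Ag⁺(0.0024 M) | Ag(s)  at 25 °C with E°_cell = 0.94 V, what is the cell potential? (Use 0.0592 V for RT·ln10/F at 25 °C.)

0.879 V

Balancing electrons gives n = 2; the reaction quotient is Q = [Sn²⁺]/[Ag⁺]^2 = 113.
At 25 °C, E = E° − (0.0592/n) log Q = 0.94 − (0.0592/2)(2.054) = 0.940 − 0.061 = 0.879 V.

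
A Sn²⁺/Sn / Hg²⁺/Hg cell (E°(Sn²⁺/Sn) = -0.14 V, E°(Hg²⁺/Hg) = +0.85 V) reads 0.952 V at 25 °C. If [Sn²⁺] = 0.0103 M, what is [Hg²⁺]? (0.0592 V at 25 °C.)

5.4 × 10^-4 M

From the Nernst equation, log Q = n(E° − E)/0.0592 = 2(0.99 − 0.952)/0.0592 = 1.284, so Q = 19.2.
With Q = [Sn²⁺]/[Hg²⁺] and the known concentrations, [Hg²⁺] in the denominator gives [Hg²⁺] = 5.4 × 10^-4 M.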